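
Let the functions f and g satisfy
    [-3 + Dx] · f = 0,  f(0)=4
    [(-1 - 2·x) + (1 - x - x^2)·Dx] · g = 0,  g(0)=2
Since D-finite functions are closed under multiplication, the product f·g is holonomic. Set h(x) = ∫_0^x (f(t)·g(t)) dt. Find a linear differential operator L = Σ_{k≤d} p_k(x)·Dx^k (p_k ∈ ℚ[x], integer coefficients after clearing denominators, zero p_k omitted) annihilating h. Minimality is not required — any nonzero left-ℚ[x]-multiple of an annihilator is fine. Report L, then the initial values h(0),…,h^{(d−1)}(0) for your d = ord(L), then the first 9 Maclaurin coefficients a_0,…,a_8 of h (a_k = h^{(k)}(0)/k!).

L = (4 - x - 3·x^2)·Dx + (-1 + x + x^2)·Dx^2  (order 2).
h: a_k = 0, 8, 16, 76/3, 36, 247/5, 1018/15, 6623/70, 18777/140, …
ICs: h(0) = 0, h′(0) = 8.

f: a_k = 4, 12, 18, 18, 27/2, 81/10, 81/20, 243/140, 729/1120, …
g: a_k = 2, 2, 4, 6, 10, 16, 26, 42, 68, …
L₀ := L_f ⊗_s L_g (sym. prod.), ord ≤ 1.
Integrate: L := L₀·Dx.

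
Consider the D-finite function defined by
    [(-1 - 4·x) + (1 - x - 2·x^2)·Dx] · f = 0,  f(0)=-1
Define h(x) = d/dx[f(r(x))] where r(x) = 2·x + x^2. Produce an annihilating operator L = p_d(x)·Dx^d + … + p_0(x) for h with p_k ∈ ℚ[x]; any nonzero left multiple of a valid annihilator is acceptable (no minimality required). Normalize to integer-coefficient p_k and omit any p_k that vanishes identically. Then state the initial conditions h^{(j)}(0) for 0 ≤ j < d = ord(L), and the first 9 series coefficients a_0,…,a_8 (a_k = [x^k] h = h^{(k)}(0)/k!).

f: a_k = -1, -1, -3, -5, -11, -21, -43, -85, -171, …
f∘r: x↦r, Dx↦Dx/r' in L_f ⇒ L₀.
h=h₀': d/dx-closure on L₀ ⇒ L.
L = (13 + 52·x + 186·x^2 + 160·x^3 + 40·x^4) + (-1 - 5·x + 26·x^2 + 62·x^3 + 40·x^4 + 8·x^5)·Dx  (order 1).
h: a_k = -2, -26, -156, -956, -5270, -28206, -146328, -744216, -3725154, …
ICs: h(0) = -2.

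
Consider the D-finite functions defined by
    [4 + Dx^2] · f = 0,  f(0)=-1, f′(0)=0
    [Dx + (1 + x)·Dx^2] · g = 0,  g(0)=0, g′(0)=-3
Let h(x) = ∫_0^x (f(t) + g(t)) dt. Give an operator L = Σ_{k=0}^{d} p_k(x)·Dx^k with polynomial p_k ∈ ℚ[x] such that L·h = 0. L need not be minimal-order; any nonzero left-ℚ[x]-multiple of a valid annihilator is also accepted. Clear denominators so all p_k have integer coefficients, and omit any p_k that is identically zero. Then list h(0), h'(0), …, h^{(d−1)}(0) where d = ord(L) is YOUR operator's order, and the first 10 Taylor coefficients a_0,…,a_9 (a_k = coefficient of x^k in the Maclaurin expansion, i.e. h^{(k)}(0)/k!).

L = (20 + 16·x + 8·x^2)·Dx^2 + (12 + 28·x + 24·x^2 + 8·x^3)·Dx^3 + (5 + 4·x + 2·x^2)·Dx^4 + (3 + 7·x + 6·x^2 + 2·x^3)·Dx^5  (order 5).
h: a_k = 0, -1, -3/2, 7/6, -1/4, 1/60, -1/10, 53/630, -3/56, 929/22680, …
ICs: h(0) = 0, h′(0) = -1, h′′(0) = -3, h′′′(0) = 7, h′′′′(0) = -6.

f: a_k = -1, 0, 2, 0, -2/3, 0, 4/45, 0, -2/315, 0, …
g: a_k = 0, -3, 3/2, -1, 3/4, -3/5, 1/2, -3/7, 3/8, -1/3, …
Weyl lclm of L_f,L_g ⇒ L₀ (ord ≤ 4).
Integrate: L := L₀·Dx.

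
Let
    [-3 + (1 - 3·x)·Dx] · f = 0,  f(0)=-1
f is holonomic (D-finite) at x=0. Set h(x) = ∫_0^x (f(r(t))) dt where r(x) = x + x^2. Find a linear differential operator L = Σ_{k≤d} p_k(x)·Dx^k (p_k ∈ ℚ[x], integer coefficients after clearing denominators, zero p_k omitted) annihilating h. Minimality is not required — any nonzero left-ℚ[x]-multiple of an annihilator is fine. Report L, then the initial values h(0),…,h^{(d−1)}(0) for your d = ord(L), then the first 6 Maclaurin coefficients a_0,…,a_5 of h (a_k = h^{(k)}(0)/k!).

f: a_k = -1, -3, -9, -27, -81, -243, …
f∘r: x↦r, Dx↦Dx/r' in L_f ⇒ L₀.
∫: right-multiply L₀ by Dx.
L = (3 + 6·x)·Dx + (-1 + 3·x + 3·x^2)·Dx^2  (order 2).
h: a_k = 0, -1, -3/2, -4, -45/4, -171/5, …
ICs: h(0) = 0, h′(0) = -1.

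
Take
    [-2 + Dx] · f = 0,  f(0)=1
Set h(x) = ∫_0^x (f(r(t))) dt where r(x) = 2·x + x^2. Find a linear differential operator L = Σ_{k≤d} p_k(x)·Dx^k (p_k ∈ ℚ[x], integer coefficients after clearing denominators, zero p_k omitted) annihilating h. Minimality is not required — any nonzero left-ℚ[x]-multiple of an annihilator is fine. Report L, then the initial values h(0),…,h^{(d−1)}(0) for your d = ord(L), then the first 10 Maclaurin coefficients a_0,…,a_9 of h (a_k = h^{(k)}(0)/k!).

f: a_k = 1, 2, 2, 4/3, 2/3, 4/15, 4/45, 8/315, 2/315, 4/2835, …
f∘r: x↦r, Dx↦Dx/r' in L_f ⇒ L₀.
∫: right-multiply L₀ by Dx.
L = (-4 - 4·x)·Dx + Dx^2  (order 2).
h: a_k = 0, 1, 2, 10/3, 14/3, 86/15, 284/45, 1996/315, 370/63, 14386/2835, …
ICs: h(0) = 0, h′(0) = 1.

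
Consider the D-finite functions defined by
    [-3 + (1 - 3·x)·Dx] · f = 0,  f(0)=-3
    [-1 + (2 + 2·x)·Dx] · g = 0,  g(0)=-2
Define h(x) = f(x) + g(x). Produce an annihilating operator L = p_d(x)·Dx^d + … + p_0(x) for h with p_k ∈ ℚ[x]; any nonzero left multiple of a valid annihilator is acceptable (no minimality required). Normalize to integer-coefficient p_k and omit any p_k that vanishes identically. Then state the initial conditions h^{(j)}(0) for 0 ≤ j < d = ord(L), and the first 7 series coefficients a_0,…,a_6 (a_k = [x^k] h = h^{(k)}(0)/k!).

f: a_k = -3, -9, -27, -81, -243, -729, -2187, …
g: a_k = -2, -1, 1/4, -1/8, 5/64, -7/128, 21/512, …
L₀ := lclm(L_f,L_g); ord L₀ ≤ 1+1.
L = (-39 - 27·x) + (73 + 138·x + 81·x^2)·Dx + (-10 + 2·x + 66·x^2 + 54·x^3)·Dx^2  (order 2).
h: a_k = -5, -10, -107/4, -649/8, -15547/64, -93319/128, -1119723/512, …
ICs: h(0) = -5, h′(0) = -10.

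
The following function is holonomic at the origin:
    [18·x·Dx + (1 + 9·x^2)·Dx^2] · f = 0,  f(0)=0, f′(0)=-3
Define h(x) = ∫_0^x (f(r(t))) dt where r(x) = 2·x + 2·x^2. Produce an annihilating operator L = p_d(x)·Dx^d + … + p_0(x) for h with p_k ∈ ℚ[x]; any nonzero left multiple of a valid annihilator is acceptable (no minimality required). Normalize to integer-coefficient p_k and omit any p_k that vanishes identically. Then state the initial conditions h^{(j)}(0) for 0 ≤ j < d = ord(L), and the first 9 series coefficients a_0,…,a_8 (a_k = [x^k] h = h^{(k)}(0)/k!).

L = (-2 + 72·x + 288·x^2 + 432·x^3 + 216·x^4)·Dx^2 + (1 + 2·x + 36·x^2 + 144·x^3 + 180·x^4 + 72·x^5)·Dx^3  (order 3).
h: a_k = 0, 0, -3, -2, 18, 216/5, -1116/5, -7704/7, 21384/7, …
ICs: h(0) = 0, h′(0) = 0, h′′(0) = -6.

f: a_k = 0, -3, 0, 9, 0, -243/5, 0, 2187/7, 0, …
f∘r: x↦r, Dx↦Dx/r' in L_f ⇒ L₀.
Integrate: L := L₀·Dx.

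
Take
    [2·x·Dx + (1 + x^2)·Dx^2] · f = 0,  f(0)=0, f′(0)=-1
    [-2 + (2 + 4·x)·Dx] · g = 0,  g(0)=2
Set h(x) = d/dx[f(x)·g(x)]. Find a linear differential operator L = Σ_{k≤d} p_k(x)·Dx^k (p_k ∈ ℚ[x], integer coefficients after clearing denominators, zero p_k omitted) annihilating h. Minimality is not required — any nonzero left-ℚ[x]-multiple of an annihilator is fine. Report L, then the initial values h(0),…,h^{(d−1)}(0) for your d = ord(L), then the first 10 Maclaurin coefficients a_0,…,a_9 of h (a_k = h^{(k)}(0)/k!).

L = (-1 + 20·x + 20·x^2 - 12·x^3 - 3·x^4) + (8 + 30·x + 54·x^2 + 34·x^3 - 42·x^4 - 12·x^5)·Dx + (3 + 10·x + 6·x^2 - 2·x^3 - x^4 - 12·x^5 - 4·x^6)·Dx^2  (order 2).
h: a_k = -2, -4, 5, -4/3, 31/12, -109/10, 2263/120, -2903/105, 23035/448, -206161/2016, …
ICs: h(0) = -2, h′(0) = -4.

f: a_k = 0, -1, 0, 1/3, 0, -1/5, 0, 1/7, 0, -1/9, …
g: a_k = 2, 2, -1, 1, -5/4, 7/4, -21/8, 33/8, -429/64, 715/64, …
Product ⇒ symmetric product L₀, ord ≤ 2.
Differentiate: ansatz ord ≤ ord L₀ ⇒ L.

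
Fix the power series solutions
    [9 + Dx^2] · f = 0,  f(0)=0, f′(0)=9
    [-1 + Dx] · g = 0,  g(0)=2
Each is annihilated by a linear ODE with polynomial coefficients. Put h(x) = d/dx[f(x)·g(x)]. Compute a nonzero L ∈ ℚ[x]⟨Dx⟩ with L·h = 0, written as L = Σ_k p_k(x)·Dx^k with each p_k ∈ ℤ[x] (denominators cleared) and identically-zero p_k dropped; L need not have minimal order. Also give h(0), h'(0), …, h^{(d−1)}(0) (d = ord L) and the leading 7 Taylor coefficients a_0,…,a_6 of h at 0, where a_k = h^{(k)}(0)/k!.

f: a_k = 0, 9, 0, -27/2, 0, 243/40, 0, …
g: a_k = 2, 2, 1, 1/3, 1/12, 1/60, 1/360, …
Product ⇒ symmetric product L₀, ord ≤ 2.
h=h₀': d/dx-closure on L₀ ⇒ L.
L = 10 - 2·Dx + Dx^2  (order 2).
h: a_k = 18, 36, -54, -96, -3, 234/5, 83/5, …
ICs: h(0) = 18, h′(0) = 36.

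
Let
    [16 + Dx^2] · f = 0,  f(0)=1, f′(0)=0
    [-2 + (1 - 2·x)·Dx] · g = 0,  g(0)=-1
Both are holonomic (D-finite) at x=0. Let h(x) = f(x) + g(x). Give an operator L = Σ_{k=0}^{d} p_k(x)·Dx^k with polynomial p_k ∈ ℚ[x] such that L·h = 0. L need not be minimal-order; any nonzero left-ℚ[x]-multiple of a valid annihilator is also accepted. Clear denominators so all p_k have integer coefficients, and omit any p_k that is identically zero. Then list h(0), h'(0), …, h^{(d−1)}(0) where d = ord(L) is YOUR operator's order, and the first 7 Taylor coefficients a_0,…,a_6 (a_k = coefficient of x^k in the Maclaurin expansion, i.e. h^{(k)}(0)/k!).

f: a_k = 1, 0, -8, 0, 32/3, 0, -256/45, …
g: a_k = -1, -2, -4, -8, -16, -32, -64, …
Weyl lclm of L_f,L_g ⇒ L₀ (ord ≤ 3).
L = (-160 + 256·x - 256·x^2) + (48 - 224·x + 384·x^2 - 256·x^3)·Dx + (-10 + 16·x - 16·x^2)·Dx^2 + (3 - 14·x + 24·x^2 - 16·x^3)·Dx^3  (order 3).
h: a_k = 0, -2, -12, -8, -16/3, -32, -3136/45, …
ICs: h(0) = 0, h′(0) = -2, h′′(0) = -24.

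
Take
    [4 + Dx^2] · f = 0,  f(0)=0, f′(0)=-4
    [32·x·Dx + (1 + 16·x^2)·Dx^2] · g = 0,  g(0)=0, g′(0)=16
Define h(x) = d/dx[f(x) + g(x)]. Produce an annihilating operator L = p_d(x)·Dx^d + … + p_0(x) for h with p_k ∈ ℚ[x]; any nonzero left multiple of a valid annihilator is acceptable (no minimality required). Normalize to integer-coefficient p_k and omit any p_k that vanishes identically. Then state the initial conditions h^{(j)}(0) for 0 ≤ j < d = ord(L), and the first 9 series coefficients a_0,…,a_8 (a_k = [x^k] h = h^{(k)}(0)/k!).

f: a_k = 0, -4, 0, 8/3, 0, -8/15, 0, 16/315, 0, …
g: a_k = 0, 16, 0, -256/3, 0, 4096/5, 0, -65536/7, 0, …
h₀=f+g: left-lcm gives L₀, ord ≤ 4.
h=h₀': d/dx-closure on L₀ ⇒ L.
L = (-6016·x + 102400·x^3 + 32768·x^5) + (-28 + 1216·x^2 + 27648·x^4 + 16384·x^6)·Dx + (-1504·x + 25600·x^3 + 8192·x^5)·Dx^2 + (-7 + 304·x^2 + 6912·x^4 + 4096·x^6)·Dx^3  (order 3).
h: a_k = 12, 0, -248, 0, 12280/3, 0, -2949104/45, 0, 330301432/315, …
ICs: h(0) = 12, h′(0) = 0, h′′(0) = -496.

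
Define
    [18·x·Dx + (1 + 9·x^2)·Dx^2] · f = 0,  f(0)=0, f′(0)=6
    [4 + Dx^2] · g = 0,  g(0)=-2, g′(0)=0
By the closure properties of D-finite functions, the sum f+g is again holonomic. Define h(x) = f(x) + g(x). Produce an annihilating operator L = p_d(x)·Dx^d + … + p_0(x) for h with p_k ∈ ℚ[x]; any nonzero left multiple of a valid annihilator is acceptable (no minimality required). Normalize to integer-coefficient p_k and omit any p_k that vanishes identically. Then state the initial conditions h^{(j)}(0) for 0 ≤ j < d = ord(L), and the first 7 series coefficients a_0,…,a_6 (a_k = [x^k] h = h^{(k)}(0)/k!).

f: a_k = 0, 6, 0, -18, 0, 486/5, 0, …
g: a_k = -2, 0, 4, 0, -4/3, 0, 8/45, …
h₀=f+g: left-lcm gives L₀, ord ≤ 4.
L = (-3744·x + 37584·x^3 + 11664·x^5)·Dx + (-28 + 864·x^2 + 10692·x^4 + 5832·x^6)·Dx^2 + (-936·x + 9396·x^3 + 2916·x^5)·Dx^3 + (-7 + 216·x^2 + 2673·x^4 + 1458·x^6)·Dx^4  (order 4).
h: a_k = -2, 6, 4, -18, -4/3, 486/5, 8/45, …
ICs: h(0) = -2, h′(0) = 6, h′′(0) = 8, h′′′(0) = -108.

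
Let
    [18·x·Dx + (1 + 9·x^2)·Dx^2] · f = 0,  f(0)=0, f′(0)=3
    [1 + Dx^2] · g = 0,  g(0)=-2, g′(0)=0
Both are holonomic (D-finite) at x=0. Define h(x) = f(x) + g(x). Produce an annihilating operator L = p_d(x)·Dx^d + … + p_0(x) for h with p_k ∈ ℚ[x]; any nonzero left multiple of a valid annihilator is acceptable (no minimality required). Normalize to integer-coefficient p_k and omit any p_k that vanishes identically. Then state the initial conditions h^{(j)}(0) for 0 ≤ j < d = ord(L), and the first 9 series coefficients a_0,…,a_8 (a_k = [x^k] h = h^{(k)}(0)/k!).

f: a_k = 0, 3, 0, -9, 0, 243/5, 0, -2187/7, 0, …
g: a_k = -2, 0, 1, 0, -1/12, 0, 1/360, 0, -1/20160, …
h₀=f+g: left-lcm gives L₀, ord ≤ 4.
L = (-1926·x + 17820·x^3 + 1458·x^5)·Dx + (-17 + 351·x^2 + 4617·x^4 + 729·x^6)·Dx^2 + (-1926·x + 17820·x^3 + 1458·x^5)·Dx^3 + (-17 + 351·x^2 + 4617·x^4 + 729·x^6)·Dx^4  (order 4).
h: a_k = -2, 3, 1, -9, -1/12, 243/5, 1/360, -2187/7, -1/20160, …
ICs: h(0) = -2, h′(0) = 3, h′′(0) = 2, h′′′(0) = -54.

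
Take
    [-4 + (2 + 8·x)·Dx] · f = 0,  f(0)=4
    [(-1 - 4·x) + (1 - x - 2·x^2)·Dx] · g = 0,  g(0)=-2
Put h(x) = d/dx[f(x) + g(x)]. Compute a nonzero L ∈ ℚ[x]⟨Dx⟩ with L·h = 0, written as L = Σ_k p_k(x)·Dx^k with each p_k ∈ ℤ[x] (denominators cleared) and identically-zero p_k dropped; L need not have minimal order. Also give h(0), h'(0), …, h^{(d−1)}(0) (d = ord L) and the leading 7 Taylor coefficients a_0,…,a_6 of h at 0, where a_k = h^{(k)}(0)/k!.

f: a_k = 4, 8, -8, 16, -40, 112, -336, …
g: a_k = -2, -2, -6, -10, -22, -42, -86, …
L₀ := lclm(L_f,L_g); ord L₀ ≤ 1+1.
Derive L from L₀ (diff closure).
L = (-66 - 300·x - 720·x^2 - 480·x^3 - 480·x^4) + (-9 - 180·x - 954·x^2 - 1872·x^3 - 1800·x^4 - 1440·x^5)·Dx + (4 + 33·x + 69·x^2 - 28·x^3 - 228·x^4 - 480·x^5 - 320·x^6)·Dx^2  (order 2).
h: a_k = 6, -28, 18, -248, 350, -2532, 6202, …
ICs: h(0) = 6, h′(0) = -28.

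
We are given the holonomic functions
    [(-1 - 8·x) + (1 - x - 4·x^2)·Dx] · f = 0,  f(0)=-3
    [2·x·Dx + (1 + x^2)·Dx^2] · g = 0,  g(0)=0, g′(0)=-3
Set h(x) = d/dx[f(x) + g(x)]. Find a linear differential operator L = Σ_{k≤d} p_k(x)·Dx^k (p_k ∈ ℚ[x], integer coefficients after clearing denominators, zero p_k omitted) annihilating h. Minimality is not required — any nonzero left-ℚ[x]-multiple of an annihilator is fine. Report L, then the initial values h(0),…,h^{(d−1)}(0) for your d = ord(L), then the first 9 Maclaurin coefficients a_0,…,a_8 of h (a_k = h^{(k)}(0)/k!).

f: a_k = -3, -3, -15, -27, -87, -195, -543, -1323, -3495, …
g: a_k = 0, -3, 0, 1, 0, -3/5, 0, 3/7, 0, …
Sum ⇒ L₀ = lclm(L_f,L_g) in ℚ(x)⟨Dx⟩.
h=h₀': d/dx-closure on L₀ ⇒ L.
L = (-10 + 40·x + 478·x^2 + 864·x^3 + 2496·x^4 + 384·x^6) + (28 + 246·x + 316·x^2 + 1182·x^3 + 752·x^4 + 2048·x^5 + 48·x^6 + 384·x^7)·Dx + (-5 - 8·x - 32·x^2 + 104·x^3 + 197·x^4 + 128·x^5 + 288·x^6 + 16·x^7 + 64·x^8)·Dx^2  (order 2).
h: a_k = -6, -30, -78, -348, -978, -3258, -9258, -27960, -79086, …
ICs: h(0) = -6, h′(0) = -30.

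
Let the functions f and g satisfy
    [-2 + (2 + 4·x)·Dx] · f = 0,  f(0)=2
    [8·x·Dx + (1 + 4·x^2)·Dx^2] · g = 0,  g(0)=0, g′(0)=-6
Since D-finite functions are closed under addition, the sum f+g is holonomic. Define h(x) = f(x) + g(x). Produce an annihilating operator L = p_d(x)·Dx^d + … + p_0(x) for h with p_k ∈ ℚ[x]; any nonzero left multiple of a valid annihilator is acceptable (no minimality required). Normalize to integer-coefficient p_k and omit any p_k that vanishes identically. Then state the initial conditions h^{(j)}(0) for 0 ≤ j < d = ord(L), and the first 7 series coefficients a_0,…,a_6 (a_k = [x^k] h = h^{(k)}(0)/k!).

L = (-8 - 40·x + 96·x^2 + 96·x^3)·Dx + (-11 - 32·x + 40·x^2 + 384·x^3 + 336·x^4)·Dx^2 + (-1 + 6·x + 24·x^2 + 48·x^3 + 112·x^4 + 96·x^5)·Dx^3  (order 3).
h: a_k = 2, -4, -1, 9, -5/4, -349/20, -21/8, …
ICs: h(0) = 2, h′(0) = -4, h′′(0) = -2.

f: a_k = 2, 2, -1, 1, -5/4, 7/4, -21/8, …
g: a_k = 0, -6, 0, 8, 0, -96/5, 0, …
L₀ := lclm(L_f,L_g); ord L₀ ≤ 1+2.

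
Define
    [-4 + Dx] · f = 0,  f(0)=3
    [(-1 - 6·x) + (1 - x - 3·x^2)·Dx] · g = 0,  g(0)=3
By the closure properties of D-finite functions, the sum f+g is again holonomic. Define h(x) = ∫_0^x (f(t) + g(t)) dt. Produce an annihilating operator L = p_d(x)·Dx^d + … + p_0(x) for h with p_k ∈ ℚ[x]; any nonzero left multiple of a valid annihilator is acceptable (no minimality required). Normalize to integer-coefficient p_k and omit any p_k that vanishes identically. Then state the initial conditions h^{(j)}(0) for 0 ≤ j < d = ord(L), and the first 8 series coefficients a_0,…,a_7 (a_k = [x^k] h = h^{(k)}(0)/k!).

L = (16 - 8·x + 360·x^2 + 288·x^3)·Dx + (8 - 50·x - 134·x^2 + 96·x^3 + 144·x^4)·Dx^2 + (-3 + 13·x + 11·x^2 - 42·x^3 - 36·x^4)·Dx^3  (order 3).
h: a_k = 0, 6, 15/2, 12, 53/4, 89/5, 364/15, 4621/105, …
ICs: h(0) = 0, h′(0) = 6, h′′(0) = 15.

f: a_k = 3, 12, 24, 32, 32, 128/5, 256/15, 1024/105, …
g: a_k = 3, 3, 12, 21, 57, 120, 291, 651, …
L₀ := lclm(L_f,L_g); ord L₀ ≤ 1+1.
h=∫h₀ ⇒ L = L₀·Dx.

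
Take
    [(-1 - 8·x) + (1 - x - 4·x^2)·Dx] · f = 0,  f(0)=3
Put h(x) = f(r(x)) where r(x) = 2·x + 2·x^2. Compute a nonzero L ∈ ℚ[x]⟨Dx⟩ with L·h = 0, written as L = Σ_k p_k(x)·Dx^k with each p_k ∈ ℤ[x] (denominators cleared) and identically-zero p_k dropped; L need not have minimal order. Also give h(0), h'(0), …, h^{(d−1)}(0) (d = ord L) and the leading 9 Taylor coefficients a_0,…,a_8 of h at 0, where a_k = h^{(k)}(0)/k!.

f: a_k = 3, 3, 15, 27, 87, 195, 543, 1323, 3495, …
h₀=f(r): pull back L_f along r ⇒ L₀.
L = (2 + 36·x + 96·x^2 + 64·x^3) + (-1 + 2·x + 18·x^2 + 32·x^3 + 16·x^4)·Dx  (order 1).
h: a_k = 3, 6, 66, 336, 2100, 12456, 74520, 445824, 2665200, …
ICs: h(0) = 3.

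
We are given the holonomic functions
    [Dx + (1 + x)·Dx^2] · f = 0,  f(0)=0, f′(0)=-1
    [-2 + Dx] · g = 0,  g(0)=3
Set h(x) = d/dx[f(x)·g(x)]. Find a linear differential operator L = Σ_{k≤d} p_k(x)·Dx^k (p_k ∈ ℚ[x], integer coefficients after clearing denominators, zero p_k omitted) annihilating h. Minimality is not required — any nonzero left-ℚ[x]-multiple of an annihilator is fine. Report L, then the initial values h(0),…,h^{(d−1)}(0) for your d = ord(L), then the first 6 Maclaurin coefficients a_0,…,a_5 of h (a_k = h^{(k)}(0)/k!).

L = (4 + 8·x + 8·x^2) + (-4 - 10·x - 8·x^2)·Dx + (1 + 3·x + 2·x^2)·Dx^2  (order 2).
h: a_k = -3, -9, -12, -9, -11/2, -2, …
ICs: h(0) = -3, h′(0) = -9.

f: a_k = 0, -1, 1/2, -1/3, 1/4, -1/5, …
g: a_k = 3, 6, 6, 4, 2, 4/5, …
Sym-product of L_f,L_g gives L₀ (≤ ord 2).
h=h₀': d/dx-closure on L₀ ⇒ L.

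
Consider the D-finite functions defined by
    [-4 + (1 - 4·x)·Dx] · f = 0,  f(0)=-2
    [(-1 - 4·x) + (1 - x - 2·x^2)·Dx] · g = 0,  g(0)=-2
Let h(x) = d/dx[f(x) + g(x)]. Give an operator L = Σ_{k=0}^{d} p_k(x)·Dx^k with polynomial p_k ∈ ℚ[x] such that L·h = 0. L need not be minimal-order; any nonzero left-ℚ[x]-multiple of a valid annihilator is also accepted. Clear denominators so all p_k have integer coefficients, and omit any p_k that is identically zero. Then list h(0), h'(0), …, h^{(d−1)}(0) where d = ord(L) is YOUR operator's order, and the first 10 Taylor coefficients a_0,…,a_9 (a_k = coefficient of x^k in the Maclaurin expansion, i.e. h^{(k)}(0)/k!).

L = (168 + 192·x + 1728·x^2 - 768·x^3 + 768·x^4) + (-33 - 144·x + 264·x^2 + 1056·x^3 - 576·x^4 + 768·x^5)·Dx + (1 + 13·x - 100·x^2 + 120·x^3 + 40·x^4 - 64·x^5 + 128·x^6)·Dx^2  (order 2).
h: a_k = -10, -76, -414, -2136, -10450, -49668, -230566, -1051312, -4724730, -20985180, …
ICs: h(0) = -10, h′(0) = -76.

f: a_k = -2, -8, -32, -128, -512, -2048, -8192, -32768, -131072, -524288, …
g: a_k = -2, -2, -6, -10, -22, -42, -86, -170, -342, -682, …
f+g: L₀ = lclm(L_f,L_g), ord ≤ 1+1.
h₀' ⇒ L via d/dx closure of L₀.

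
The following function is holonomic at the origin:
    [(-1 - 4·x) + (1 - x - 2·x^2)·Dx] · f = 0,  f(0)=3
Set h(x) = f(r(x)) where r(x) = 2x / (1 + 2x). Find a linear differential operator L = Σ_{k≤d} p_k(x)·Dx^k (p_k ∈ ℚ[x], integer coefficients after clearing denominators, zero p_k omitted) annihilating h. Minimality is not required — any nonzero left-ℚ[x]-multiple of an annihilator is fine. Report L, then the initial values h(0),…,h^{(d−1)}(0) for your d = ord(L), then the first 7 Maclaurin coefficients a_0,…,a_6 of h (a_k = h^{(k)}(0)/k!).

f: a_k = 3, 3, 9, 15, 33, 63, 129, …
L₀ from L_f via x↦r, Dx↦r'^{-1}Dx.
L = (2 + 20·x) + (-1 - 4·x + 4·x^2 + 16·x^3)·Dx  (order 1).
h: a_k = 3, 6, 24, 0, 192, -384, 2304, …
ICs: h(0) = 3.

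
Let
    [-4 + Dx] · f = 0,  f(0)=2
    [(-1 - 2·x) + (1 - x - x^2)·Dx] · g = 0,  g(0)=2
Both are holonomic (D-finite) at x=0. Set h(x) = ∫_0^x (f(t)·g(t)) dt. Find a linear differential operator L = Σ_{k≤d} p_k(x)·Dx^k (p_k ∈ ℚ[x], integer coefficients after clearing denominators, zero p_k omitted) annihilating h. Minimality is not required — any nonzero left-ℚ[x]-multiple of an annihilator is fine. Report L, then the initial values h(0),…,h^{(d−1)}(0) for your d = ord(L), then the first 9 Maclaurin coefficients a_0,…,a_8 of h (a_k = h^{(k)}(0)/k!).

f: a_k = 2, 8, 16, 64/3, 64/3, 256/15, 512/45, 2048/315, 1024/315, …
g: a_k = 2, 2, 4, 6, 10, 16, 26, 42, 68, …
L₀ := L_f ⊗_s L_g (sym. prod.), ord ≤ 1.
∫: right-multiply L₀ by Dx.
L = (5 - 2·x - 4·x^2)·Dx + (-1 + x + x^2)·Dx^2  (order 2).
h: a_k = 0, 4, 10, 56/3, 89/3, 652/15, 2776/45, 5492/63, 78227/630, …
ICs: h(0) = 0, h′(0) = 4.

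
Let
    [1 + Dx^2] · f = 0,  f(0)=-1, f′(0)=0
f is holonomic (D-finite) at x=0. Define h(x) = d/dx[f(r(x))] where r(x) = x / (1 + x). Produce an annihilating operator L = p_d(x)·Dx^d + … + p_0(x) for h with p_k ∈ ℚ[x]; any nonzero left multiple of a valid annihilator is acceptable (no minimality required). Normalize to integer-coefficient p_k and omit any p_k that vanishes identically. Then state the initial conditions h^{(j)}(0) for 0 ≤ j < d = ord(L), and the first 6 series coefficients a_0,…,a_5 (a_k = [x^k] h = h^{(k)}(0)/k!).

f: a_k = -1, 0, 1/2, 0, -1/24, 0, …
f∘r: x↦r, Dx↦Dx/r' in L_f ⇒ L₀.
Differentiate: ansatz ord ≤ ord L₀ ⇒ L.
L = (7 + 12·x + 6·x^2) + (6 + 18·x + 18·x^2 + 6·x^3)·Dx + (1 + 4·x + 6·x^2 + 4·x^3 + x^4)·Dx^2  (order 2).
h: a_k = 0, 1, -3, 35/6, -55/6, 1501/120, …
ICs: h(0) = 0, h′(0) = 1.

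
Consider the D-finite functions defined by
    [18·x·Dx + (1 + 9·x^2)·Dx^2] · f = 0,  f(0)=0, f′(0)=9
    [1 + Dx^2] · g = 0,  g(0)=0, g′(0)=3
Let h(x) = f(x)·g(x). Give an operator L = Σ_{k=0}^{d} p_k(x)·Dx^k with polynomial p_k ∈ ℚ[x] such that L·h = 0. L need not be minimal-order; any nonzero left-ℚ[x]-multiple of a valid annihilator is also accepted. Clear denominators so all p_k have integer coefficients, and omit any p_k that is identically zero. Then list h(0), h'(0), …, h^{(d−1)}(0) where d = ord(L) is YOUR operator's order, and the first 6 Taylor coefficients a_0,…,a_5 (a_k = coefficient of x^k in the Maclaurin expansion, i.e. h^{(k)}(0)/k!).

f: a_k = 0, 9, 0, -27, 0, 729/5, …
g: a_k = 0, 3, 0, -1/2, 0, 1/40, …
L₀ := L_f ⊗_s L_g (sym. prod.), ord ≤ 4.
L = (370 + 9594·x^2 + 4131·x^4 + 2916·x^6 + 6561·x^8) + (684·x + 6804·x^3 + 8748·x^5 + 26244·x^7)·Dx + (380 + 9792·x^2 + 5346·x^4 + 5832·x^6 + 13122·x^8)·Dx^2 + (684·x + 6804·x^3 + 8748·x^5 + 26244·x^7)·Dx^3 + (10 + 198·x^2 + 1215·x^4 + 2916·x^6 + 6561·x^8)·Dx^4  (order 4).
h: a_k = 0, 0, 27, 0, -171/2, 0, …
ICs: h(0) = 0, h′(0) = 0, h′′(0) = 54, h′′′(0) = 0.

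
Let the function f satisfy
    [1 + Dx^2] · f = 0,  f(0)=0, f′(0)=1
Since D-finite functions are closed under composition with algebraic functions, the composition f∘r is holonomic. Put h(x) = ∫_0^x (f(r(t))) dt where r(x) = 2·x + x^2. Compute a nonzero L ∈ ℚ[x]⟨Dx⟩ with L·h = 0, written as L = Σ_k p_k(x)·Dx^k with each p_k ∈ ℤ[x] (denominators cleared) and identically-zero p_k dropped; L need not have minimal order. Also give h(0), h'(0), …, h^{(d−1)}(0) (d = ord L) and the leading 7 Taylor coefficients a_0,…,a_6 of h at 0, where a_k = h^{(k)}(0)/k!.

L = (4 + 12·x + 12·x^2 + 4·x^3)·Dx - Dx^2 + (1 + x)·Dx^3  (order 3).
h: a_k = 0, 0, 1, 1/3, -1/3, -2/5, -11/90, …
ICs: h(0) = 0, h′(0) = 0, h′′(0) = 2.

f: a_k = 0, 1, 0, -1/6, 0, 1/120, 0, …
Substitute x→r, Dx→(1/r')Dx; clear ⇒ L₀.
∫: right-multiply L₀ by Dx.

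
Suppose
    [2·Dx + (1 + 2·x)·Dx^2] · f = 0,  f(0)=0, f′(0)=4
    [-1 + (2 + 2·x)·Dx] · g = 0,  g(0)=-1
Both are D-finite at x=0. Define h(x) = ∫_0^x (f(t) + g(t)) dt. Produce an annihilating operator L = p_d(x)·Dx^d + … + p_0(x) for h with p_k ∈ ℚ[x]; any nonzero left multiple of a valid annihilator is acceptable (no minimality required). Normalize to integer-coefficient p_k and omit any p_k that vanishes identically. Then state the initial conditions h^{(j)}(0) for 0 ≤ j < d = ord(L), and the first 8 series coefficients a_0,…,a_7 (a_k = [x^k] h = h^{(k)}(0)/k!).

f: a_k = 0, 4, -4, 16/3, -8, 64/5, -64/3, 256/7, …
g: a_k = -1, -1/2, 1/8, -1/16, 5/128, -7/256, 21/1024, -33/2048, …
f+g: L₀ = lclm(L_f,L_g), ord ≤ 2+1.
∫: right-multiply L₀ by Dx.
L = (10 + 4·x)·Dx^2 + (29 + 52·x + 20·x^2)·Dx^3 + (6 + 22·x + 24·x^2 + 8·x^3)·Dx^4  (order 4).
h: a_k = 0, -1, 7/4, -31/24, 253/192, -1019/640, 16349/7680, -65473/21504, …
ICs: h(0) = 0, h′(0) = -1, h′′(0) = 7/2, h′′′(0) = -31/4.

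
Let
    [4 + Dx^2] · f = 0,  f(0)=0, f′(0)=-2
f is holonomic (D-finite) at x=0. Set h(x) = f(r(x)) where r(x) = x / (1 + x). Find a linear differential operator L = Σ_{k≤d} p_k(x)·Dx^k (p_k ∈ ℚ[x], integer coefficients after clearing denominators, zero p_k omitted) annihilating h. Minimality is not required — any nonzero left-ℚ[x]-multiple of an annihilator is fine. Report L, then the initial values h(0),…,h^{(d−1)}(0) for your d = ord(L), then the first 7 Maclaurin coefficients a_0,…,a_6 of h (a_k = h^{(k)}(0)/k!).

f: a_k = 0, -2, 0, 4/3, 0, -4/15, 0, …
Substitute x→r, Dx→(1/r')Dx; clear ⇒ L₀.
L = 4 + (2 + 6·x + 6·x^2 + 2·x^3)·Dx + (1 + 4·x + 6·x^2 + 4·x^3 + x^4)·Dx^2  (order 2).
h: a_k = 0, -2, 2, -2/3, -2, 86/15, -10, …
ICs: h(0) = 0, h′(0) = -2.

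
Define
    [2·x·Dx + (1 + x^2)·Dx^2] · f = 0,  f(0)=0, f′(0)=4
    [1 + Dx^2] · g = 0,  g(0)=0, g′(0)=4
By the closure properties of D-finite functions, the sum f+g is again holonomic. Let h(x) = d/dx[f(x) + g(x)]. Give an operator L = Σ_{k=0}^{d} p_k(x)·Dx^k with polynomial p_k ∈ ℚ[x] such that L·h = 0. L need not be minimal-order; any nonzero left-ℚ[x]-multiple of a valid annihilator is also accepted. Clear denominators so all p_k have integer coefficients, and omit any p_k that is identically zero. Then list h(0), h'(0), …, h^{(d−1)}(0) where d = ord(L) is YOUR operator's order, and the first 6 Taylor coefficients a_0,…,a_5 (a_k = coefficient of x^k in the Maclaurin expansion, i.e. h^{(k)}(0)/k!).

f: a_k = 0, 4, 0, -4/3, 0, 4/5, …
g: a_k = 0, 4, 0, -2/3, 0, 1/30, …
Weyl lclm of L_f,L_g ⇒ L₀ (ord ≤ 4).
Derive L from L₀ (diff closure).
L = (-22·x + 28·x^3 + 2·x^5) + (-1 + 7·x^2 + 9·x^4 + x^6)·Dx + (-22·x + 28·x^3 + 2·x^5)·Dx^2 + (-1 + 7·x^2 + 9·x^4 + x^6)·Dx^3  (order 3).
h: a_k = 8, 0, -6, 0, 25/6, 0, …
ICs: h(0) = 8, h′(0) = 0, h′′(0) = -12.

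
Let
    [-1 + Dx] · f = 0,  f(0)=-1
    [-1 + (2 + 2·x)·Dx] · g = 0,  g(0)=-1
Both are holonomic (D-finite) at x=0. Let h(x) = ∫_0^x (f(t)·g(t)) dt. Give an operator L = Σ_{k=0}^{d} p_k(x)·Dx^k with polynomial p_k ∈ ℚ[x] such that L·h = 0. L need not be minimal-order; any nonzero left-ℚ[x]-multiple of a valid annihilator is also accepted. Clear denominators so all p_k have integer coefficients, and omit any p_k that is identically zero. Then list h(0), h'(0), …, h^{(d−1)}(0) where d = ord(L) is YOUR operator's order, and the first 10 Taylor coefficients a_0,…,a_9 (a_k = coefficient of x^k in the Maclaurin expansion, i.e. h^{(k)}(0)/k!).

f: a_k = -1, -1, -1/2, -1/6, -1/24, -1/120, -1/720, -1/5040, -1/40320, -1/362880, …
g: a_k = -1, -1/2, 1/8, -1/16, 5/128, -7/256, 21/1024, -33/2048, 429/32768, -715/65536, …
L₀ := L_f ⊗_s L_g (sym. prod.), ord ≤ 1.
h=∫₀ˣh₀: take L = L₀·Dx.
L = (-3 - 2·x)·Dx + (2 + 2·x)·Dx^2  (order 2).
h: a_k = 0, 1, 3/4, 7/24, 17/192, 11/640, 107/23040, -89/322560, 1123/1720320, -39551/92897280, …
ICs: h(0) = 0, h′(0) = 1.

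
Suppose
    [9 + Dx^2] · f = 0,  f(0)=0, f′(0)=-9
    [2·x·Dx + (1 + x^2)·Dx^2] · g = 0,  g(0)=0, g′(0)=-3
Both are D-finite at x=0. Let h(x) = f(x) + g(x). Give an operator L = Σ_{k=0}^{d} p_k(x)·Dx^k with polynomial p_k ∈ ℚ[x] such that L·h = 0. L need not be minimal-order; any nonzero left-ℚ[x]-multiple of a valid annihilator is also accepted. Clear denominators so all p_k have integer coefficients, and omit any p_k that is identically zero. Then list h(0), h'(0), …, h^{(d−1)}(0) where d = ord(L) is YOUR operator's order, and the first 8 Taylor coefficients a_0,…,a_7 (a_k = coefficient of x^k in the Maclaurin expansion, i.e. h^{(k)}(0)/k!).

L = (-54·x + 540·x^3 + 162·x^5)·Dx + (63 + 279·x^2 + 297·x^4 + 81·x^6)·Dx^2 + (-6·x + 60·x^3 + 18·x^5)·Dx^3 + (7 + 31·x^2 + 33·x^4 + 9·x^6)·Dx^4  (order 4).
h: a_k = 0, -12, 0, 29/2, 0, -267/40, 0, 969/560, …
ICs: h(0) = 0, h′(0) = -12, h′′(0) = 0, h′′′(0) = 87.

f: a_k = 0, -9, 0, 27/2, 0, -243/40, 0, 729/560, …
g: a_k = 0, -3, 0, 1, 0, -3/5, 0, 3/7, …
Weyl lclm of L_f,L_g ⇒ L₀ (ord ≤ 4).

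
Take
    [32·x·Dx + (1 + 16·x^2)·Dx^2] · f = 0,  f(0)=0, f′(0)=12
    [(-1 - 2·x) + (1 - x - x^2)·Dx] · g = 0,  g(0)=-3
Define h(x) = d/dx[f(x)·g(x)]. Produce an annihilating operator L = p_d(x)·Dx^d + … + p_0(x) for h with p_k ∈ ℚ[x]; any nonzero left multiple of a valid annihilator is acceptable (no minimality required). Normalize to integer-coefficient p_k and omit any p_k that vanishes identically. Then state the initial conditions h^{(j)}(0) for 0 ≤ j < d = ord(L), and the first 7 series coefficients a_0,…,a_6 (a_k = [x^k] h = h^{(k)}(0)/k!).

L = (-58 + 3360·x^2 + 6144·x^3 + 9216·x^4) + (19 + 70·x - 528·x^2 + 352·x^3 + 6144·x^4 + 6144·x^5)·Dx + (-1 - 15·x - 47·x^2 - 176·x^3 - 448·x^4 + 1024·x^5 + 768·x^6)·Dx^2  (order 2).
h: a_k = -36, -72, 360, 336, -8196, -46656/5, 625476/5, …
ICs: h(0) = -36, h′(0) = -72.

f: a_k = 0, 12, 0, -64, 0, 3072/5, 0, …
g: a_k = -3, -3, -6, -9, -15, -24, -39, …
Sym-product of L_f,L_g gives L₀ (≤ ord 2).
Differentiate: ansatz ord ≤ ord L₀ ⇒ L.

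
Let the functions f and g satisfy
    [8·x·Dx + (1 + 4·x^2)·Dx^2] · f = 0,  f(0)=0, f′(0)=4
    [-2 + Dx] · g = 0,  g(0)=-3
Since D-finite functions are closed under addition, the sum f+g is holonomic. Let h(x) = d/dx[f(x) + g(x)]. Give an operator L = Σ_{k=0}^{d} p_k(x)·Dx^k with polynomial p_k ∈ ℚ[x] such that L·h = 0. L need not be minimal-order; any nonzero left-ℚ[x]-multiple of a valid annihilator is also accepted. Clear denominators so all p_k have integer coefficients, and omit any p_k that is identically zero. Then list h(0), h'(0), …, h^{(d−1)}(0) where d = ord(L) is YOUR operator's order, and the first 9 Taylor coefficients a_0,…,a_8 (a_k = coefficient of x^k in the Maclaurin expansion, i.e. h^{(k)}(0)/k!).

L = (8 - 32·x - 32·x^2) + (-6 + 12·x + 8·x^2 - 16·x^3)·Dx + (1 + 2·x + 4·x^2 + 8·x^3)·Dx^2  (order 2).
h: a_k = -2, -12, -28, -8, 60, -8/5, -3848/15, -16/105, 107516/105, …
ICs: h(0) = -2, h′(0) = -12.

f: a_k = 0, 4, 0, -16/3, 0, 64/5, 0, -256/7, 0, …
g: a_k = -3, -6, -6, -4, -2, -4/5, -4/15, -8/105, -2/105, …
Weyl lclm of L_f,L_g ⇒ L₀ (ord ≤ 3).
h₀' ⇒ L via d/dx closure of L₀.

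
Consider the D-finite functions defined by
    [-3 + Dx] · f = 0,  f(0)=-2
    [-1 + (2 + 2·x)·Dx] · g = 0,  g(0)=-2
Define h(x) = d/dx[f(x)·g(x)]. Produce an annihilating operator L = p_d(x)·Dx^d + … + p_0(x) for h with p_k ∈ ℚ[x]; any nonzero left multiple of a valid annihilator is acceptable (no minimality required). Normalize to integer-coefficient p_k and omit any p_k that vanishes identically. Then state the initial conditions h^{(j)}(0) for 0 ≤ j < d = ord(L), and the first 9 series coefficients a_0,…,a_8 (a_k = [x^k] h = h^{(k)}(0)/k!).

f: a_k = -2, -6, -9, -9, -27/4, -81/20, -81/40, -243/280, -729/2240, …
g: a_k = -2, -1, 1/4, -1/8, 5/64, -7/128, 21/512, -33/1024, 429/16384, …
h₀=f·g: eliminate ⇒ L₀, order ≤ 1·1.
Derive L from L₀ (diff closure).
L = (47 + 84·x + 36·x^2) + (-14 - 26·x - 12·x^2)·Dx  (order 1).
h: a_k = 14, 47, 309/4, 667/8, 4277/64, 27189/640, 57333/2560, 51423/5120, 2264319/573440, …
ICs: h(0) = 14.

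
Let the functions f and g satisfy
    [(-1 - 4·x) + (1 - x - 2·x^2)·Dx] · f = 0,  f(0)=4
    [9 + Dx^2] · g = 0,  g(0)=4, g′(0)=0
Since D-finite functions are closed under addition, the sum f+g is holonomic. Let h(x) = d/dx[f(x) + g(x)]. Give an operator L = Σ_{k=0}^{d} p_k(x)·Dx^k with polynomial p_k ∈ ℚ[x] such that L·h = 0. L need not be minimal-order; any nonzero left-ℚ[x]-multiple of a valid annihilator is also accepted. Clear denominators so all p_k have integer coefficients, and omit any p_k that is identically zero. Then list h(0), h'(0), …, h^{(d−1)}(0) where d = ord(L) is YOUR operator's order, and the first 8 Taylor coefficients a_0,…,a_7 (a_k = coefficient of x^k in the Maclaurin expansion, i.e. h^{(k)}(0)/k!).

L = (954 + 3600·x + 8154·x^2 + 4140·x^3 + 5760·x^4 + 3888·x^5 + 2592·x^6) + (-117 - 369·x + 585·x^2 + 747·x^3 + 90·x^4 + 828·x^5 + 1512·x^6 + 864·x^7)·Dx + (106 + 400·x + 906·x^2 + 460·x^3 + 640·x^4 + 432·x^5 + 288·x^6)·Dx^2 + (-13 - 41·x + 65·x^2 + 83·x^3 + 10·x^4 + 92·x^5 + 168·x^6 + 96·x^7)·Dx^3  (order 3).
h: a_k = 4, -12, 60, 230, 420, 10077/10, 2380, 766809/140, …
ICs: h(0) = 4, h′(0) = -12, h′′(0) = 120.

f: a_k = 4, 4, 12, 20, 44, 84, 172, 340, …
g: a_k = 4, 0, -18, 0, 27/2, 0, -81/20, 0, …
f+g: L₀ = lclm(L_f,L_g), ord ≤ 1+2.
h=h₀': d/dx-closure on L₀ ⇒ L.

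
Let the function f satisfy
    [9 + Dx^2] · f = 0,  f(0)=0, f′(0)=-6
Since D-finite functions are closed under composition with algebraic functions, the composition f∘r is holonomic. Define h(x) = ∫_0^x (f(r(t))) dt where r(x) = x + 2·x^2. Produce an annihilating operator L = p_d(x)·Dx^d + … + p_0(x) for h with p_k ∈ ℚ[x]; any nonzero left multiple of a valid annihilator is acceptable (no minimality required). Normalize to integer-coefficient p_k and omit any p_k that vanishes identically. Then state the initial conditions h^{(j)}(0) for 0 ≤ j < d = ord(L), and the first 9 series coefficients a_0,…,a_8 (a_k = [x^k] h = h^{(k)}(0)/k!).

f: a_k = 0, -6, 0, 9, 0, -81/20, 0, 243/280, 0, …
Substitute x→r, Dx→(1/r')Dx; clear ⇒ L₀.
Integrate: L := L₀·Dx.
L = (9 + 108·x + 432·x^2 + 576·x^3)·Dx - 4·Dx^2 + (1 + 4·x)·Dx^3  (order 3).
h: a_k = 0, 0, -3, -4, 9/4, 54/5, 693/40, 9/2, -45117/2240, …
ICs: h(0) = 0, h′(0) = 0, h′′(0) = -6.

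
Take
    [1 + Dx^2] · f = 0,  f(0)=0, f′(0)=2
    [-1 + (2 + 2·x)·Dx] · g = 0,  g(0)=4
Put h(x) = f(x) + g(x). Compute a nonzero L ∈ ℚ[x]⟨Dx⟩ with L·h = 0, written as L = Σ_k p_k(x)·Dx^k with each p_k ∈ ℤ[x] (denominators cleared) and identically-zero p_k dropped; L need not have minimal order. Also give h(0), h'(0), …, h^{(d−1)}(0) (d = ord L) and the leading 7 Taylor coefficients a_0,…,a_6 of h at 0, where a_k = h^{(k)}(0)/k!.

L = (-7 - 8·x - 4·x^2) + (6 + 22·x + 24·x^2 + 8·x^3)·Dx + (-7 - 8·x - 4·x^2)·Dx^2 + (6 + 22·x + 24·x^2 + 8·x^3)·Dx^3  (order 3).
h: a_k = 4, 4, -1/2, -1/12, -5/32, 121/960, -21/256, …
ICs: h(0) = 4, h′(0) = 4, h′′(0) = -1.

f: a_k = 0, 2, 0, -1/3, 0, 1/60, 0, …
g: a_k = 4, 2, -1/2, 1/4, -5/32, 7/64, -21/256, …
L₀ := lclm(L_f,L_g); ord L₀ ≤ 2+1.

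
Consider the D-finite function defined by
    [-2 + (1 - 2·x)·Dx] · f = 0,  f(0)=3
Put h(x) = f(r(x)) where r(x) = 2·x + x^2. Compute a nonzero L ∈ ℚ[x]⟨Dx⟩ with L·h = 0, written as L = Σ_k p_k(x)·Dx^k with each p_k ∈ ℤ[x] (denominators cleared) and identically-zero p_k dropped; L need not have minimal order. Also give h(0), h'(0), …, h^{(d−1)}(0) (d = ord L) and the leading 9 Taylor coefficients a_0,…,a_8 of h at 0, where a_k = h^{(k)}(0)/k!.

L = (4 + 4·x) + (-1 + 4·x + 2·x^2)·Dx  (order 1).
h: a_k = 3, 12, 54, 240, 1068, 4752, 21144, 94080, 418608, …
ICs: h(0) = 3.

f: a_k = 3, 6, 12, 24, 48, 96, 192, 384, 768, …
h₀=f(r): pull back L_f along r ⇒ L₀.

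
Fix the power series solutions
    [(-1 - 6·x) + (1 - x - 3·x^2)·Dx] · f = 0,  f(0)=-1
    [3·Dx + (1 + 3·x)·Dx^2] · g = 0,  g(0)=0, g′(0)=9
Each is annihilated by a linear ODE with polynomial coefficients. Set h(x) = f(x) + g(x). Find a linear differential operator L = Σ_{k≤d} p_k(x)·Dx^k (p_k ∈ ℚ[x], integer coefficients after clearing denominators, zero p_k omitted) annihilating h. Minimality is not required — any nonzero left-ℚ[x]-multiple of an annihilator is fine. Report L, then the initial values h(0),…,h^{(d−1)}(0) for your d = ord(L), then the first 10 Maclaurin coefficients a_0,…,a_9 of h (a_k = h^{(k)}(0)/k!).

L = (270 + 1422·x + 3780·x^2 + 2916·x^3 + 2916·x^4)·Dx + (24 + 468·x + 2736·x^2 + 5616·x^3 + 5994·x^4 + 4860·x^5)·Dx^2 + (-11 - 79·x - 129·x^2 + 171·x^3 + 783·x^4 + 1377·x^5 + 972·x^6)·Dx^3  (order 3).
h: a_k = -1, 8, -35/2, 20, -319/4, 529/5, -923/2, 5042/7, -23747/8, 5402, …
ICs: h(0) = -1, h′(0) = 8, h′′(0) = -35.

f: a_k = -1, -1, -4, -7, -19, -40, -97, -217, -508, -1159, …
g: a_k = 0, 9, -27/2, 27, -243/4, 729/5, -729/2, 6561/7, -19683/8, 6561, …
Weyl lclm of L_f,L_g ⇒ L₀ (ord ≤ 3).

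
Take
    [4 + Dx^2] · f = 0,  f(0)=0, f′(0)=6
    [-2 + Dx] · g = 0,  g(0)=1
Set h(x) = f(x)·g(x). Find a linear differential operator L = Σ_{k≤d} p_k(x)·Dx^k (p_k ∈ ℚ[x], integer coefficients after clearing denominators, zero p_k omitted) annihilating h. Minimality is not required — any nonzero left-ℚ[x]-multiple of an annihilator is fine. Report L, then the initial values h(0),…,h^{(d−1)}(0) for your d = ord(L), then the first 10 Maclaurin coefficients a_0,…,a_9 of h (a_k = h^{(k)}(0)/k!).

f: a_k = 0, 6, 0, -4, 0, 4/5, 0, -8/105, 0, 4/945, …
g: a_k = 1, 2, 2, 4/3, 2/3, 4/15, 4/45, 8/315, 2/315, 4/2835, …
L₀ := L_f ⊗_s L_g (sym. prod.), ord ≤ 2.
L = 8 - 4·Dx + Dx^2  (order 2).
h: a_k = 0, 6, 12, 8, 0, -16/5, -32/15, -64/105, 0, 64/945, …
ICs: h(0) = 0, h′(0) = 6.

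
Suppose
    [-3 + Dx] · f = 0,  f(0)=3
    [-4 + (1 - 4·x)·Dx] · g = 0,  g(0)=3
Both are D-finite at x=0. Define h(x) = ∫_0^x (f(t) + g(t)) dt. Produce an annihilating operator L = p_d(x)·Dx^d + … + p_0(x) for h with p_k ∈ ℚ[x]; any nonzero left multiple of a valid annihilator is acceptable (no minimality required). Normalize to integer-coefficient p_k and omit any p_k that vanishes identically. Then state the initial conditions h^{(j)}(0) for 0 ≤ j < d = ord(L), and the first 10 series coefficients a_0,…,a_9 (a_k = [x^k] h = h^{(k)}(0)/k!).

f: a_k = 3, 9, 27/2, 27/2, 81/8, 243/40, 243/80, 729/560, 2187/4480, 729/4480, …
g: a_k = 3, 12, 48, 192, 768, 3072, 12288, 49152, 196608, 786432, …
h₀=f+g: left-lcm gives L₀, ord ≤ 2.
∫: right-multiply L₀ by Dx.
L = (60 + 144·x)·Dx + (-23 - 72·x + 144·x^2)·Dx^2 + (1 + 8·x - 48·x^2)·Dx^3  (order 3).
h: a_k = 0, 6, 21/2, 41/2, 411/8, 1245/8, 41041/80, 140469/80, 27525849/4480, 293602009/13440, …
ICs: h(0) = 0, h′(0) = 6, h′′(0) = 21.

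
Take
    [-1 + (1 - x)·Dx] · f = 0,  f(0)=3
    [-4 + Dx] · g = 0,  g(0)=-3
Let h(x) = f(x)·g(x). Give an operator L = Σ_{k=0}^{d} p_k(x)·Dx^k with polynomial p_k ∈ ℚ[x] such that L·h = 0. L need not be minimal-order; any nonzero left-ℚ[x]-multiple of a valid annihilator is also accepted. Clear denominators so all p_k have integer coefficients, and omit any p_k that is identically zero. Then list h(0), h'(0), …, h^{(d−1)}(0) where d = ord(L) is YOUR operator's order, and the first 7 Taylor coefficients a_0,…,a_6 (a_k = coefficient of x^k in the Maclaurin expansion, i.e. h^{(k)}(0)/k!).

f: a_k = 3, 3, 3, 3, 3, 3, 3, …
g: a_k = -3, -12, -24, -32, -32, -128/5, -256/15, …
Product ⇒ symmetric product L₀, ord ≤ 1.
L = (5 - 4·x) + (-1 + x)·Dx  (order 1).
h: a_k = -9, -45, -117, -213, -309, -1929/5, -437, …
ICs: h(0) = -9.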